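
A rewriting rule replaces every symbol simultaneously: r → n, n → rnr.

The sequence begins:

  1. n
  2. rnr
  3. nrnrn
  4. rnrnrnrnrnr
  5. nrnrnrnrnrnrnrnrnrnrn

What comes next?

Applying the rule to each of the 21 symbols of nrnrnrnrnrnrnrnrnrnrn gives the pieces rnr n rnr n rnr n rnr n rnr n rnr n rnr n rnr n rnr n rnr n rnr, which concatenate to the answer.

rnrnrnrnrnrnrnrnrnrnrnrnrnrnrnrnrnrnrnrnrnr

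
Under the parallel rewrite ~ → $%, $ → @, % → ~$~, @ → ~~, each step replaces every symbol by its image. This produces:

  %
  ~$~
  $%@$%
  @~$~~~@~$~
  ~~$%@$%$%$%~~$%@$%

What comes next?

Applying the rule to each of the 18 symbols of ~~$%@$%$%$%~~$%@$% gives the pieces $% $% @ ~$~ ~~ @ ~$~ @ ~$~ @ ~$~ $% $% @ ~$~ ~~ @ ~$~, which concatenate to the answer.

$%$%@~$~~~@~$~@~$~@~$~$%$%@~$~~~@~$~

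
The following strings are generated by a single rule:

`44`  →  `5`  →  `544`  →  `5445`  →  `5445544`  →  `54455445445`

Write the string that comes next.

From term 3 onward, concatenate the last term with the second-to-last: 5·44 = 544, 544·5 = 5445, …
So term 7 is 54455445445·5445544.

544554454455445544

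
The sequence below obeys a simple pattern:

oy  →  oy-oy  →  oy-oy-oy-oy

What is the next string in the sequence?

oy-oy-oy-oy-oy-oy-oy-oy

Each string is two copies of the previous one joined by '-'.
So the next term is two copies of oy-oy-oy-oy with '-' between the halves.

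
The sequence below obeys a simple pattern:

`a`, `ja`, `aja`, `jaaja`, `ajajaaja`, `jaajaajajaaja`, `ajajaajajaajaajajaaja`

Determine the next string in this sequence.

jaajaajajaajaajajaajajaajaajajaaja

Each term (from the third on) is the two preceding terms concatenated in order: term 3 = a·ja = aja.
Continuing: jaajaajajaaja · ajajaajajaajaajajaaja gives term 8.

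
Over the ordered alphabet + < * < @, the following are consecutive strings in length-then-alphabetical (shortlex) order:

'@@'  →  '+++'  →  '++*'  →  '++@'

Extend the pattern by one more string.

Find the rightmost character of ++@ below @, bump it to the next letter, and reset everything to its right to +.

+*+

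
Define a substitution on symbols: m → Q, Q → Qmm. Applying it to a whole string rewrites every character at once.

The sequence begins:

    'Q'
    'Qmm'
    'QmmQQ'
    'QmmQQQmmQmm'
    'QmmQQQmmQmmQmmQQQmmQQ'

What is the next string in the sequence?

Applying the rule to each of the 21 symbols of QmmQQQmmQmmQmmQQQmmQQ gives the pieces Qmm Q Q Qmm Qmm Qmm Q Q Qmm Q Q Qmm Q Q Qmm Qmm Qmm Q Q Qmm Qmm, which concatenate to the answer.

QmmQQQmmQmmQmmQQQmmQQQmmQQQmmQmmQmmQQQmmQmm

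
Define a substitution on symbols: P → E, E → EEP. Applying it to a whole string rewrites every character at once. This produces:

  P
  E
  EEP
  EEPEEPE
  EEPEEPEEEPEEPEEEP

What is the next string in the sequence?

Replace each of the 17 characters of EEPEEPEEEPEEPEEEP in place — EEP EEP E EEP EEP E EEP EEP EEP E EEP EEP E EEP EEP EEP E — and concatenate.

EEPEEPEEEPEEPEEEPEEPEEPEEEPEEPEEEPEEPEEPE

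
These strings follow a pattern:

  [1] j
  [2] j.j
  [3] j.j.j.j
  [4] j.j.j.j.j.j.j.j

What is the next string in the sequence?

Each string is two copies of the previous one joined by '.'.
One more doubling of j.j.j.j.j.j.j.j gives the answer.

j.j.j.j.j.j.j.j.j.j.j.j.j.j.j.j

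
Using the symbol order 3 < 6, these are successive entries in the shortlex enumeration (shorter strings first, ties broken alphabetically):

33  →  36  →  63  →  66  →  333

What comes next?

336

The successor of 333 increments the rightmost position that isn't already 6 and resets every position after it to 3.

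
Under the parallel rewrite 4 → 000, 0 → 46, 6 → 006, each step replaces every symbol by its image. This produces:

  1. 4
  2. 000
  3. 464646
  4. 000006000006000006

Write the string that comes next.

Replace each of the 18 characters of 000006000006000006 in place — 46 46 46 46 46 006 46 46 46 46 46 006 46 46 46 46 46 006 — and concatenate.

464646464600646464646460064646464646006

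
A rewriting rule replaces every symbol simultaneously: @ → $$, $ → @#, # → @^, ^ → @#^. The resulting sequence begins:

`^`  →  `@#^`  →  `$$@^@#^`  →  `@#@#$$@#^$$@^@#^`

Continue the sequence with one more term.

Replace each of the 16 characters of @#@#$$@#^$$@^@#^ in place — $$ @^ $$ @^ @# @# $$ @^ @#^ @# @# $$ @#^ $$ @^ @#^ — and concatenate.

$$@^$$@^@#@#$$@^@#^@#@#$$@#^$$@^@#^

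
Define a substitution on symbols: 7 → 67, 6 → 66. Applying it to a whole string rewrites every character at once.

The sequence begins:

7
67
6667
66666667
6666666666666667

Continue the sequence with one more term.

66666666666666666666666666666667

Replace each of the 16 characters of 6666666666666667 in place — 66 66 66 66 66 66 66 66 66 66 66 66 66 66 66 67 — and concatenate.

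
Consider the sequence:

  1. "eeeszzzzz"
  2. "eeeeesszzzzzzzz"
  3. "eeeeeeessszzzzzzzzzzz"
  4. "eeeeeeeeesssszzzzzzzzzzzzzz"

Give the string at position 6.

The n-th term is 2n+1 e's then n s's then 3n+2 z's (n = 1, 2, …).
For term 6, n = 6, so the run lengths are 13, 6, 20.

eeeeeeeeeeeeesssssszzzzzzzzzzzzzzzzzzzz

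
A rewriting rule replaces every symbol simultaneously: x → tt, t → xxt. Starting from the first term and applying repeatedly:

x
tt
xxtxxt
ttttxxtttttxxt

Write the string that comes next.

Rewriting the 14 symbols of ttttxxtttttxxt one by one yields xxt xxt xxt xxt tt tt xxt xxt xxt xxt xxt tt tt xxt; concatenated:

xxtxxtxxtxxtttttxxtxxtxxtxxtxxtttttxxt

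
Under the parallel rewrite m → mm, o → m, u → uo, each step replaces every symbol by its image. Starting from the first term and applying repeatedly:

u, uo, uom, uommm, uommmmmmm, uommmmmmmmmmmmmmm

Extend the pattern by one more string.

φ(uommmmmmmmmmmmmmm) expands symbol-by-symbol to uo m mm mm mm mm mm mm mm mm mm mm mm mm mm mm mm; joining the 17 pieces gives the next term.

uommmmmmmmmmmmmmmmmmmmmmmmmmmmmmm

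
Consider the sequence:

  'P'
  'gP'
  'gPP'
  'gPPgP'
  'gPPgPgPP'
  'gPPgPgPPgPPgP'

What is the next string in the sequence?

Each term (from the third on) is the previous term followed by the one before it: term 3 = gP·P = gPP.
Continuing: gPPgPgPPgPPgP · gPPgPgPP gives term 7.

gPPgPgPPgPPgPgPPgPgPP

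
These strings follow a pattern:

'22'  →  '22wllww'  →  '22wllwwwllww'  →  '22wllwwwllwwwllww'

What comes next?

Each term is the previous one with wllww appended.
Applying this once more to 22wllwwwllwwwllww:

22wllwwwllwwwllwwwllww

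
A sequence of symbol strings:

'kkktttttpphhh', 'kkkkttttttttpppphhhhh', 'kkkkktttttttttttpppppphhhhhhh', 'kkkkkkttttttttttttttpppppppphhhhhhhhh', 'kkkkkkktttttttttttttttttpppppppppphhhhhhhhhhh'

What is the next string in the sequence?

Each string has the form k^{n+2} t^{3n+2} p^{2n} h^{2n+1} (n = 1, 2, …).
For the next term, n = 6, so the run lengths are 8, 20, 12, 13.

kkkkkkkkttttttttttttttttttttpppppppppppphhhhhhhhhhhhh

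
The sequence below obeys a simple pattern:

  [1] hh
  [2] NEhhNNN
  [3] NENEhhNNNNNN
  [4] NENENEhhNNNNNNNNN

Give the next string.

s(k+1) = NE·s(k)·NNN, so each term gains NE as a prefix and NNN as a suffix.
One more step from NENENEhhNNNNNNNNN gives the answer.

NENENENEhhNNNNNNNNNNNN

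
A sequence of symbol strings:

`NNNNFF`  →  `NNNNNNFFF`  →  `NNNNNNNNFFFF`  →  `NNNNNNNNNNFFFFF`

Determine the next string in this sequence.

NNNNNNNNNNNNFFFFFF

Term n consists of 2n N's, followed by n F's, where the shown terms are n = 2, 3, 4, 5.
Setting n = 6 gives 12, 6 characters in each block.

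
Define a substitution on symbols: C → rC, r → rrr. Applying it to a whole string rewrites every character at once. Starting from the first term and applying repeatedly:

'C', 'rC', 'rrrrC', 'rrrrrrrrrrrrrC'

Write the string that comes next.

Replace each of the 14 characters of rrrrrrrrrrrrrC in place — rrr rrr rrr rrr rrr rrr rrr rrr rrr rrr rrr rrr rrr rC — and concatenate.

rrrrrrrrrrrrrrrrrrrrrrrrrrrrrrrrrrrrrrrrC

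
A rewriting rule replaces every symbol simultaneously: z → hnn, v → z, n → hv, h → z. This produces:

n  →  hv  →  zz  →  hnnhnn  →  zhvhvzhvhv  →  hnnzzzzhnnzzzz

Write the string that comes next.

zhvhvhnnhnnhnnhnnzhvhvhnnhnnhnnhnn

φ(hnnzzzzhnnzzzz) expands symbol-by-symbol to z hv hv hnn hnn hnn hnn z hv hv hnn hnn hnn hnn; joining the 14 pieces gives the next term.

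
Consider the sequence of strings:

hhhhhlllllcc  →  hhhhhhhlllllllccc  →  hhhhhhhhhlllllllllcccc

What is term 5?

hhhhhhhhhhhhhlllllllllllllcccccc

Each string has the form h^{2n+1} l^{2n+1} c^{n}, where the shown terms are n = 2, 3, 4.
For term 5, n = 6, so the run lengths are 13, 13, 6.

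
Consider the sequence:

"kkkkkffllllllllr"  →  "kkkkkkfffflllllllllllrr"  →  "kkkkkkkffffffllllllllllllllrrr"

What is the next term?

kkkkkkkkfffffffflllllllllllllllllrrrr

Each string has the form k^{n+3} f^{2n-2} l^{3n+2} r^{n-1}, where the shown terms are n = 2, 3, 4.
At n = 5 the blocks have lengths 8, 8, 17, 4.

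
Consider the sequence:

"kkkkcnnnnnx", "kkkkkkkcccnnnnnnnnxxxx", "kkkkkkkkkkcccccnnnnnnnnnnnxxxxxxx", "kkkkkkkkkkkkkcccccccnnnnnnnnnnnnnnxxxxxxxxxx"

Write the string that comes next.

kkkkkkkkkkkkkkkkcccccccccnnnnnnnnnnnnnnnnnxxxxxxxxxxxxx

Each string has the form k^{3n+1} c^{2n-1} n^{3n+2} x^{3n-2} (n = 1, 2, …).
At n = 5 the blocks have lengths 16, 9, 17, 13.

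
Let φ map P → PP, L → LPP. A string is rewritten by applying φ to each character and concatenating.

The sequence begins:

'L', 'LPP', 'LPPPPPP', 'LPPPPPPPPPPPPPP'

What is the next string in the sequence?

Rewriting the 15 symbols of LPPPPPPPPPPPPPP one by one yields LPP PP PP PP PP PP PP PP PP PP PP PP PP PP PP; concatenated:

LPPPPPPPPPPPPPPPPPPPPPPPPPPPPPP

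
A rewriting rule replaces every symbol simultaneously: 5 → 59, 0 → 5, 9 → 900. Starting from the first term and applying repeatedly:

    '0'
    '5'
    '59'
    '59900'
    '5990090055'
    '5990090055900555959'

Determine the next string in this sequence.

59900900559005559599005559595990059900

φ(5990090055900555959) expands symbol-by-symbol to 59 900 900 5 5 900 5 5 59 59 900 5 5 59 59 59 900 59 900; joining the 19 pieces gives the next term.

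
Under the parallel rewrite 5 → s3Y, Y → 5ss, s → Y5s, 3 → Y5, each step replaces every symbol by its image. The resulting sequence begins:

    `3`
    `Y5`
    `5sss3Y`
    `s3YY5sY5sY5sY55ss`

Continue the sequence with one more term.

Y5sY55ss5sss3YY5s5sss3YY5s5sss3YY5s5sss3Ys3YY5sY5s

Replace each of the 17 characters of s3YY5sY5sY5sY55ss in place — Y5s Y5 5ss 5ss s3Y Y5s 5ss s3Y Y5s 5ss s3Y Y5s 5ss s3Y s3Y Y5s Y5s — and concatenate.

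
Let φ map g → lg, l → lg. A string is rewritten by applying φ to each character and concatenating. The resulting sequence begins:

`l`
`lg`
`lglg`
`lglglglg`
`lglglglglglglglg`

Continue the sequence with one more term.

Replace each of the 16 characters of lglglglglglglglg in place — lg lg lg lg lg lg lg lg lg lg lg lg lg lg lg lg — and concatenate.

lglglglglglglglglglglglglglglglg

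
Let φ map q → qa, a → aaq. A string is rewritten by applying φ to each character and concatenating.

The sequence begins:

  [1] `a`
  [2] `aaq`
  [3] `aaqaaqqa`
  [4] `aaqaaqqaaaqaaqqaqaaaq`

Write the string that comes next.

aaqaaqqaaaqaaqqaqaaaqaaqaaqqaaaqaaqqaqaaaqqaaaqaaqaaqqa

Applying the rule to each of the 21 symbols of aaqaaqqaaaqaaqqaqaaaq gives the pieces aaq aaq qa aaq aaq qa qa aaq aaq aaq qa aaq aaq qa qa aaq qa aaq aaq aaq qa, which concatenate to the answer.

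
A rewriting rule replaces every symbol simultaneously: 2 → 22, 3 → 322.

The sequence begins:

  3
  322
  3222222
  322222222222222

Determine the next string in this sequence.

Replace each of the 15 characters of 322222222222222 in place — 322 22 22 22 22 22 22 22 22 22 22 22 22 22 22 — and concatenate.

3222222222222222222222222222222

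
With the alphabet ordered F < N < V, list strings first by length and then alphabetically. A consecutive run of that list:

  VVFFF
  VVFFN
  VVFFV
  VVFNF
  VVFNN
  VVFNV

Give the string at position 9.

Stepping forward 3 times from VVFNV: VVFNV → VVFVF → VVFVN, then the target.

VVFVV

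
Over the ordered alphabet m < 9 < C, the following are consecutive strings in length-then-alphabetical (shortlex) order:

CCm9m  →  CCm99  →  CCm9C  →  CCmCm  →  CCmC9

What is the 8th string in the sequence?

CC9m9

Continuing the enumeration 3 steps past CCmC9: CCmC9 → CCmCC → CC9mm → (answer).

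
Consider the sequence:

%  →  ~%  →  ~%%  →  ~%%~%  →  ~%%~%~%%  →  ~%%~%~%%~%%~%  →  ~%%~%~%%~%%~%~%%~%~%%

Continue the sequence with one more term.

~%%~%~%%~%%~%~%%~%~%%~%%~%~%%~%%~%

Each term (from the third on) is the previous term followed by the one before it: term 3 = ~%·% = ~%%.
Continuing: ~%%~%~%%~%%~%~%%~%~%% · ~%%~%~%%~%%~% gives term 8.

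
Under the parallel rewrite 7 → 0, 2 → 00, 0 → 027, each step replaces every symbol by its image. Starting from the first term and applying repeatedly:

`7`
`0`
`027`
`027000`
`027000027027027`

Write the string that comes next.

Applying the rule to each of the 15 symbols of 027000027027027 gives the pieces 027 00 0 027 027 027 027 00 0 027 00 0 027 00 0, which concatenate to the answer.

027000027027027027000027000027000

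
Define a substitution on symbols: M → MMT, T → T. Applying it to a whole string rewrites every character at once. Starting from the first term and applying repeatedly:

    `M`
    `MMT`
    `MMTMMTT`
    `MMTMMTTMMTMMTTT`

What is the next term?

Rewriting the 15 symbols of MMTMMTTMMTMMTTT one by one yields MMT MMT T MMT MMT T T MMT MMT T MMT MMT T T T; concatenated:

MMTMMTTMMTMMTTTMMTMMTTMMTMMTTTT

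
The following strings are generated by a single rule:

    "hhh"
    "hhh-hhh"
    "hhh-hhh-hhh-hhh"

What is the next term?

hhh-hhh-hhh-hhh-hhh-hhh-hhh-hhh

s(k+1) = s(k)·-·s(k) — each term doubles the last with '-' between the halves.
So the next term is two copies of hhh-hhh-hhh-hhh with '-' between the halves.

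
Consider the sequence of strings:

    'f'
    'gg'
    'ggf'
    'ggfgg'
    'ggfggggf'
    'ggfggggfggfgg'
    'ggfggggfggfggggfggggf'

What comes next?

ggfggggfggfggggfggggfggfggggfggfgg

Each term (from the third on) is the previous term followed by the one before it: term 3 = gg·f = ggf.
So term 8 is ggfggggfggfggggfggggf·ggfggggfggfgg.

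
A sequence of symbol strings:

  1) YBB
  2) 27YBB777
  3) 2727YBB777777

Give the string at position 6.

Each term wraps the previous one in 27 on the left and 777 on the right.
From 2727YBB777777, 3 further steps: 2727YBB777777 → 272727YBB777777777 → 27272727YBB777777777777 → (answer).

2727272727YBB777777777777777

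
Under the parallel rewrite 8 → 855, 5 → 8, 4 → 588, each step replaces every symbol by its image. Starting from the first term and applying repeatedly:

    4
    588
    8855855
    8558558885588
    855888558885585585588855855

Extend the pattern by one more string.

Rewriting the 27 symbols of 855888558885585585588855855 one by one yields 855 8 8 855 855 855 8 8 855 855 855 8 8 855 8 8 855 8 8 855 855 855 8 8 855 8 8; concatenated:

85588855855855888558558558885588855888558558558885588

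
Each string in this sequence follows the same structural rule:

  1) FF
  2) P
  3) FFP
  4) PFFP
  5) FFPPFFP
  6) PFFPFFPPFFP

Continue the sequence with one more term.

This is a Fibonacci-style word recurrence s(k) = s(k−2)·s(k−1): e.g. FF·P = FFP.
Continuing: FFPPFFP · PFFPFFPPFFP gives term 7.

FFPPFFPPFFPFFPPFFP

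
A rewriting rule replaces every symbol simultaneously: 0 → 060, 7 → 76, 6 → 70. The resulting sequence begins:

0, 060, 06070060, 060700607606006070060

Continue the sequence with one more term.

φ(060700607606006070060) expands symbol-by-symbol to 060 70 060 76 060 060 70 060 76 70 060 70 060 060 70 060 76 060 060 70 060; joining the 21 pieces gives the next term.

060700607606006070060767006070060060700607606006070060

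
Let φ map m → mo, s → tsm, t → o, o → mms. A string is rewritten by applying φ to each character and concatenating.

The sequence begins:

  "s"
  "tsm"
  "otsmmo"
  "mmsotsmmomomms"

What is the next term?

momotsmmmsotsmmomommsmommsmomotsm

Applying the rule to each of the 14 symbols of mmsotsmmomomms gives the pieces mo mo tsm mms o tsm mo mo mms mo mms mo mo tsm, which concatenate to the answer.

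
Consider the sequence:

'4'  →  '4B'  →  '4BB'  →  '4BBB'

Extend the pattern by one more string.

4BBBB

Each term is the previous one with B appended.
One more step from 4BBB gives the answer.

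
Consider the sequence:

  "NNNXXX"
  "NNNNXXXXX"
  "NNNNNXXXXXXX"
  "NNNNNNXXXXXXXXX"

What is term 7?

NNNNNNNNNXXXXXXXXXXXXXXX

Reading off run lengths: N runs 3, 4, 5, 6; X runs 3, 5, 7, 9 — each is linear in n (n = 1, 2, …).
For term 7, n = 7, so the run lengths are 9, 15.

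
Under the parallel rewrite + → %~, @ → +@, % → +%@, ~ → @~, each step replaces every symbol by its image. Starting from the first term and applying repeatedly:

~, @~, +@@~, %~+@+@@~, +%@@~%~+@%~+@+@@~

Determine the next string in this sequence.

%~+%@+@+@@~+%@@~%~+@+%@@~%~+@%~+@+@@~

Replace each of the 17 characters of +%@@~%~+@%~+@+@@~ in place — %~ +%@ +@ +@ @~ +%@ @~ %~ +@ +%@ @~ %~ +@ %~ +@ +@ @~ — and concatenate.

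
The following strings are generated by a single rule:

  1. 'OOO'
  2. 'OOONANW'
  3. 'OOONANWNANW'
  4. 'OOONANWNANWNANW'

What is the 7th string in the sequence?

OOONANWNANWNANWNANWNANWNANW

Each term is the previous one with NANW appended.
From OOONANWNANWNANW, 3 further steps: OOONANWNANWNANW → OOONANWNANWNANWNANW → OOONANWNANWNANWNANWNANW → (answer).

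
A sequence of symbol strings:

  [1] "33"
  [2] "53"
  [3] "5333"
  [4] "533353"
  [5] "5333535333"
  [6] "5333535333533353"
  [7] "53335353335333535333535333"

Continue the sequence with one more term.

533353533353335353335353335333535333533353

From term 3 onward, concatenate the last term with the second-to-last: 53·33 = 5333, 5333·53 = 533353, …
So term 8 is 53335353335333535333535333·5333535333533353.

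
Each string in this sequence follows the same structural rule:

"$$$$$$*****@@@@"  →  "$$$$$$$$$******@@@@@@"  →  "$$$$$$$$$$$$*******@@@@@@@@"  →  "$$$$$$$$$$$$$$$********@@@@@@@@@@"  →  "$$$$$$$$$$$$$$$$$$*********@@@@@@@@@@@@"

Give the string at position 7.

$$$$$$$$$$$$$$$$$$$$$$$$***********@@@@@@@@@@@@@@@@

The n-th term is 3n $'s then n+3 *'s then 2n @'s, where the shown terms are n = 2, 3, 4, 5, 6.
For term 7, n = 8, so the run lengths are 24, 11, 16.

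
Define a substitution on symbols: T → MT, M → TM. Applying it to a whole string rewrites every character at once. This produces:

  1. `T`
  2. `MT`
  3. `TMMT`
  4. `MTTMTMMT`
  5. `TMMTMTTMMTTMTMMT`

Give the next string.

Rewriting the 16 symbols of TMMTMTTMMTTMTMMT one by one yields MT TM TM MT TM MT MT TM TM MT MT TM MT TM TM MT; concatenated:

MTTMTMMTTMMTMTTMTMMTMTTMMTTMTMMT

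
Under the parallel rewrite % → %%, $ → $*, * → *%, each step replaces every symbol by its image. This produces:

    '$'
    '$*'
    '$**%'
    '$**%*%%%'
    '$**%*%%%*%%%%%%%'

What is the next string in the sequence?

φ($**%*%%%*%%%%%%%) expands symbol-by-symbol to $* *% *% %% *% %% %% %% *% %% %% %% %% %% %% %%; joining the 16 pieces gives the next term.

$**%*%%%*%%%%%%%*%%%%%%%%%%%%%%%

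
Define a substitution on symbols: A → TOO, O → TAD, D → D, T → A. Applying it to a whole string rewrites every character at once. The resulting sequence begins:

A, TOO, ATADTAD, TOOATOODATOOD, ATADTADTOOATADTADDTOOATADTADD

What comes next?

TOOATOODATOODATADTADTOOATOODATOODDATADTADTOOATOODATOODD

φ(ATADTADTOOATADTADDTOOATADTADD) expands symbol-by-symbol to TOO A TOO D A TOO D A TAD TAD TOO A TOO D A TOO D D A TAD TAD TOO A TOO D A TOO D D; joining the 29 pieces gives the next term.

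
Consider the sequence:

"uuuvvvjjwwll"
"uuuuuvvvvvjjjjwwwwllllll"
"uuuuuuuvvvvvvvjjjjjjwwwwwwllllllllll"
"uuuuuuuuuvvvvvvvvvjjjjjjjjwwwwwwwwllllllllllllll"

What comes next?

Each string has the form u^{2n+1} v^{2n+1} j^{2n} w^{2n} l^{4n-2} (n = 1, 2, …).
At n = 5 the blocks have lengths 11, 11, 10, 10, 18.

uuuuuuuuuuuvvvvvvvvvvvjjjjjjjjjjwwwwwwwwwwllllllllllllllllll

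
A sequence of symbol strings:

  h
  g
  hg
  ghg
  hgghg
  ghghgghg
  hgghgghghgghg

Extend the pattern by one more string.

Each term (from the third on) is the two preceding terms concatenated in order: term 3 = h·g = hg.
Continuing: ghghgghg · hgghgghghgghg gives term 8.

ghghgghghgghgghghgghg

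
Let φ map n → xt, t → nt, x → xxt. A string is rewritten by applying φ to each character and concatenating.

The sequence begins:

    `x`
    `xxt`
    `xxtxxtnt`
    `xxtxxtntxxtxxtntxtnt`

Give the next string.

xxtxxtntxxtxxtntxtntxxtxxtntxxtxxtntxtntxxtntxtnt

Replace each of the 20 characters of xxtxxtntxxtxxtntxtnt in place — xxt xxt nt xxt xxt nt xt nt xxt xxt nt xxt xxt nt xt nt xxt nt xt nt — and concatenate.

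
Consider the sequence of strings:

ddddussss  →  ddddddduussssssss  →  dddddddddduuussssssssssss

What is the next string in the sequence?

The n-th term is 3n+1 d's then n u's then 4n s's (n = 1, 2, …).
Setting n = 4 gives 13, 4, 16 characters in each block.

ddddddddddddduuuussssssssssssssss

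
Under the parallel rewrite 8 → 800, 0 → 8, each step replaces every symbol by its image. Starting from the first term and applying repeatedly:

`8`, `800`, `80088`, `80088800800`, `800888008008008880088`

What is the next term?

Applying the rule to each of the 21 symbols of 800888008008008880088 gives the pieces 800 8 8 800 800 800 8 8 800 8 8 800 8 8 800 800 800 8 8 800 800, which concatenate to the answer.

8008880080080088800888008880080080088800800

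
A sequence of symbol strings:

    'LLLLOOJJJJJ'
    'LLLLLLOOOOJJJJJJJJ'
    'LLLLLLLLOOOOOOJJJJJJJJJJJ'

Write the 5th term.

Term n consists of 2n+2 L's, followed by 2n O's, followed by 3n+2 J's (n = 1, 2, …).
At n = 5 the blocks have lengths 12, 10, 17.

LLLLLLLLLLLLOOOOOOOOOOJJJJJJJJJJJJJJJJJ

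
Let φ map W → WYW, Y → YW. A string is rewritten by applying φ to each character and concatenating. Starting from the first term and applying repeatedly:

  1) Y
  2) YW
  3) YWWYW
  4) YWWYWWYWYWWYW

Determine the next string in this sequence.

YWWYWWYWYWWYWWYWYWWYWYWWYWWYWYWWYW

Replace each of the 13 characters of YWWYWWYWYWWYW in place — YW WYW WYW YW WYW WYW YW WYW YW WYW WYW YW WYW — and concatenate.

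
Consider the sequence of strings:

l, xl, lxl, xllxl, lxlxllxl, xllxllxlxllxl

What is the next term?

Each term (from the third on) is the two preceding terms concatenated in order: term 3 = l·xl = lxl.
The next term joins lxlxllxl and xllxllxlxllxl.

lxlxllxlxllxllxlxllxl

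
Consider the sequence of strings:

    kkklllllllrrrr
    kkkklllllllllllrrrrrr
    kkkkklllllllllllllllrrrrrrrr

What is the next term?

kkkkkklllllllllllllllllllrrrrrrrrrr

Each string has the form k^{n+2} l^{4n+3} r^{2n+2} (n = 1, 2, …).
Setting n = 4 gives 6, 19, 10 characters in each block.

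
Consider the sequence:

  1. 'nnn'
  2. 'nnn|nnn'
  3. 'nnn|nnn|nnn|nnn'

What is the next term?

nnn|nnn|nnn|nnn|nnn|nnn|nnn|nnn

Each string is two copies of the previous one joined by '|'.
One more doubling of nnn|nnn|nnn|nnn gives the answer.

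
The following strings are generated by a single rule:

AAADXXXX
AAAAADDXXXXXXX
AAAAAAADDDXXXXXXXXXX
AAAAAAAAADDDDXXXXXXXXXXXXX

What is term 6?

AAAAAAAAAAAAADDDDDDXXXXXXXXXXXXXXXXXXX

Each string has the form A^{2n+1} D^{n} X^{3n+1} (n = 1, 2, …).
Setting n = 6 gives 13, 6, 19 characters in each block.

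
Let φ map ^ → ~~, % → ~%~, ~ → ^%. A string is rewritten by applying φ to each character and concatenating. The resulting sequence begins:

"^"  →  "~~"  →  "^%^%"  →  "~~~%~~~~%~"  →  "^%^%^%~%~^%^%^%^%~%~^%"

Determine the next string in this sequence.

φ(^%^%^%~%~^%^%^%^%~%~^%) expands symbol-by-symbol to ~~ ~%~ ~~ ~%~ ~~ ~%~ ^% ~%~ ^% ~~ ~%~ ~~ ~%~ ~~ ~%~ ~~ ~%~ ^% ~%~ ^% ~~ ~%~; joining the 22 pieces gives the next term.

~~~%~~~~%~~~~%~^%~%~^%~~~%~~~~%~~~~%~~~~%~^%~%~^%~~~%~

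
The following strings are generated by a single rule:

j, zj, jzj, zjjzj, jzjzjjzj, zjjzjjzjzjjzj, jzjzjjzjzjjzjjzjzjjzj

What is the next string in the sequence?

zjjzjjzjzjjzjjzjzjjzjzjjzjjzjzjjzj

From term 3 onward, concatenate the second-to-last term with the last: j·zj = jzj, zj·jzj = zjjzj, …
The next term joins zjjzjjzjzjjzj and jzjzjjzjzjjzjjzjzjjzj.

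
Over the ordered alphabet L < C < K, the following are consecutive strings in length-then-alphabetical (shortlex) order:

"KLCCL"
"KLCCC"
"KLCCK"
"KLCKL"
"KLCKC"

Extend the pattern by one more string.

KLCKK

Find the rightmost character of KLCKC below K, bump it to the next letter, and reset everything to its right to L.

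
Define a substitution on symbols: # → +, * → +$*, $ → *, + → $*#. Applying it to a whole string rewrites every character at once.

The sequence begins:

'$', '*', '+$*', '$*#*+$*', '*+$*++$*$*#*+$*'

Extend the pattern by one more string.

Rewriting the 15 symbols of *+$*++$*$*#*+$* one by one yields +$* $*# * +$* $*# $*# * +$* * +$* + +$* $*# * +$*; concatenated:

+$*$*#*+$*$*#$*#*+$**+$*++$*$*#*+$*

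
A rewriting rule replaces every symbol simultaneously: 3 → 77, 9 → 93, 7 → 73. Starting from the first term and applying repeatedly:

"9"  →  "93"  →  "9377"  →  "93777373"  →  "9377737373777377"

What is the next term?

Rewriting the 16 symbols of 9377737373777377 one by one yields 93 77 73 73 73 77 73 77 73 77 73 73 73 77 73 73; concatenated:

93777373737773777377737373777373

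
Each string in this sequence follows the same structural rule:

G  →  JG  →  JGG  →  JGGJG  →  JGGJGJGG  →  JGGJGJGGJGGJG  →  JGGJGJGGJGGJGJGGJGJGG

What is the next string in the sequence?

JGGJGJGGJGGJGJGGJGJGGJGGJGJGGJGGJG

This is a Fibonacci-style word recurrence s(k) = s(k−1)·s(k−2): e.g. JG·G = JGG.
So term 8 is JGGJGJGGJGGJGJGGJGJGG·JGGJGJGGJGGJG.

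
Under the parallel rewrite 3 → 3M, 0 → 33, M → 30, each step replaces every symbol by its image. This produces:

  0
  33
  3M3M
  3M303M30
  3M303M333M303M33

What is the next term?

3M303M333M303M3M3M303M333M303M3M

φ(3M303M333M303M33) expands symbol-by-symbol to 3M 30 3M 33 3M 30 3M 3M 3M 30 3M 33 3M 30 3M 3M; joining the 16 pieces gives the next term.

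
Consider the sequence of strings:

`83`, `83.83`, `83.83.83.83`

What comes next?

s(k+1) = s(k)·.·s(k) — each term doubles the last with '.' between the halves.
One more doubling of 83.83.83.83 gives the answer.

83.83.83.83.83.83.83.83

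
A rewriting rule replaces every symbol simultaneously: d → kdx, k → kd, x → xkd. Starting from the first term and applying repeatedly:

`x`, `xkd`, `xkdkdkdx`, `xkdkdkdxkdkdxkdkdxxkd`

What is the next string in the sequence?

Replace each of the 21 characters of xkdkdkdxkdkdxkdkdxxkd in place — xkd kd kdx kd kdx kd kdx xkd kd kdx kd kdx xkd kd kdx kd kdx xkd xkd kd kdx — and concatenate.

xkdkdkdxkdkdxkdkdxxkdkdkdxkdkdxxkdkdkdxkdkdxxkdxkdkdkdx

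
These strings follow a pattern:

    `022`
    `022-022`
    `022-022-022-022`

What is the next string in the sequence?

s(k+1) = s(k)·-·s(k) — each term doubles the last with '-' between the halves.
One more doubling of 022-022-022-022 gives the answer.

022-022-022-022-022-022-022-022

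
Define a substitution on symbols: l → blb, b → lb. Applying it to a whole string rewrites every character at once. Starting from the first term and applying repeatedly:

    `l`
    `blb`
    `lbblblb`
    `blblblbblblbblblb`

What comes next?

lbblblbblblbblblblbblblbblblblbblblbblblb

φ(blblblbblblbblblb) expands symbol-by-symbol to lb blb lb blb lb blb lb lb blb lb blb lb lb blb lb blb lb; joining the 17 pieces gives the next term.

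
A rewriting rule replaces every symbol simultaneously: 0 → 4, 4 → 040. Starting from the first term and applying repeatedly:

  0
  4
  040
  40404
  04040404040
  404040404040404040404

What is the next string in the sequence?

φ(404040404040404040404) expands symbol-by-symbol to 040 4 040 4 040 4 040 4 040 4 040 4 040 4 040 4 040 4 040 4 040; joining the 21 pieces gives the next term.

0404040404040404040404040404040404040404040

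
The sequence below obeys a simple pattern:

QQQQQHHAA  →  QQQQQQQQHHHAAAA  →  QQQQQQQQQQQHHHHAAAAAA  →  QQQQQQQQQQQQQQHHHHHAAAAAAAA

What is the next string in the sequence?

The n-th term is 3n+2 Q's then n+1 H's then 2n A's (n = 1, 2, …).
At n = 5 the blocks have lengths 17, 6, 10.

QQQQQQQQQQQQQQQQQHHHHHHAAAAAAAAAA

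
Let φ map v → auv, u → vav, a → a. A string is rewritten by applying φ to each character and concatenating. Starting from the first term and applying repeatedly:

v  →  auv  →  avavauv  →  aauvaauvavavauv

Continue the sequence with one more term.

Applying the rule to each of the 15 symbols of aauvaauvavavauv gives the pieces a a vav auv a a vav auv a auv a auv a vav auv, which concatenate to the answer.

aavavauvaavavauvaauvaauvavavauv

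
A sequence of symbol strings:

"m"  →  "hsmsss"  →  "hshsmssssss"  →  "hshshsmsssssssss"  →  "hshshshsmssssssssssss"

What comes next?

hshshshshsmsssssssssssssss

Each term wraps the previous one in hs on the left and sss on the right.
One more step from hshshshsmssssssssssss gives the answer.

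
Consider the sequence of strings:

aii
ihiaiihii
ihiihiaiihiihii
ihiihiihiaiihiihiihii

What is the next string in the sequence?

Each term wraps the previous one in ihi on the left and hii on the right.
Applying this once more to ihiihiihiaiihiihiihii:

ihiihiihiihiaiihiihiihiihii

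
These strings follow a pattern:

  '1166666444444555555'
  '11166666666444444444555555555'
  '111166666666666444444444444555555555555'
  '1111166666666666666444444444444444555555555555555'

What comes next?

The n-th term is n 1's then 3n-1 6's then 3n 4's then 3n 5's, where the shown terms are n = 2, 3, 4, 5.
Setting n = 6 gives 6, 17, 18, 18 characters in each block.

11111166666666666666666444444444444444444555555555555555555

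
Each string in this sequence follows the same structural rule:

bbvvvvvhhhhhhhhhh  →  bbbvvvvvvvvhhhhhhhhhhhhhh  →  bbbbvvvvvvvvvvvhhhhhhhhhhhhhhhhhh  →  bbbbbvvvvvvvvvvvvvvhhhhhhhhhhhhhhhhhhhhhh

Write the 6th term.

The n-th term is n b's then 3n-1 v's then 4n+2 h's, where the shown terms are n = 2, 3, 4, 5.
Setting n = 7 gives 7, 20, 30 characters in each block.

bbbbbbbvvvvvvvvvvvvvvvvvvvvhhhhhhhhhhhhhhhhhhhhhhhhhhhhhh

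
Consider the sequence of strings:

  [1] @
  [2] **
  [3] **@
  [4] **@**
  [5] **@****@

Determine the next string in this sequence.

**@****@**@**

Each term (from the third on) is the previous term followed by the one before it: term 3 = **·@ = **@.
So term 6 is **@****@·**@**.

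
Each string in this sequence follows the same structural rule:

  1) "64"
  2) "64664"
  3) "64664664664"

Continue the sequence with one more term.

64664664664664664664664

Each string is two copies of the previous one joined by '6'.
So the next term is two copies of 64664664664 with '6' between the halves.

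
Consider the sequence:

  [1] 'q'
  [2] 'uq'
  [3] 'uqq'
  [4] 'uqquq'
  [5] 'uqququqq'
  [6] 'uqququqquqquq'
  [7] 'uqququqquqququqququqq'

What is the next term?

uqququqquqququqququqquqququqquqquq

From term 3 onward, concatenate the last term with the second-to-last: uq·q = uqq, uqq·uq = uqquq, …
So term 8 is uqququqquqququqququqq·uqququqquqquq.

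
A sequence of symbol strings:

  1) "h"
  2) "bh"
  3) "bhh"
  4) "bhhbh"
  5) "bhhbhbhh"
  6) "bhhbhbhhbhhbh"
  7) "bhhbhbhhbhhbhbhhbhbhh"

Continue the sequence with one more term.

This is a Fibonacci-style word recurrence s(k) = s(k−1)·s(k−2): e.g. bh·h = bhh.
Continuing: bhhbhbhhbhhbhbhhbhbhh · bhhbhbhhbhhbh gives term 8.

bhhbhbhhbhhbhbhhbhbhhbhhbhbhhbhhbh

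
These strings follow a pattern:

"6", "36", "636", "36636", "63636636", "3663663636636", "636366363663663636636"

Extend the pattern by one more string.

3663663636636636366363663663636636

From term 3 onward, concatenate the second-to-last term with the last: 6·36 = 636, 36·636 = 36636, …
So term 8 is 3663663636636·636366363663663636636.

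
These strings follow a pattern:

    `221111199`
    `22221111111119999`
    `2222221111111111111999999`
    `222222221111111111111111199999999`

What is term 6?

2222222222221111111111111111111111111999999999999

The n-th term is 2n 2's then 4n+1 1's then 2n 9's (n = 1, 2, …).
For term 6, n = 6, so the run lengths are 12, 25, 12.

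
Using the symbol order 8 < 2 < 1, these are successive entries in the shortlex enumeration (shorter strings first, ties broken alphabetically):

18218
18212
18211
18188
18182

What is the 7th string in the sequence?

Continuing the enumeration 2 steps past 18182: 18182 → 18181 → (answer).

18128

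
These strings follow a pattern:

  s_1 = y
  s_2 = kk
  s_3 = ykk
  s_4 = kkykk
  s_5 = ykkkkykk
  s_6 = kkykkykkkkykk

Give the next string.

From term 3 onward, concatenate the second-to-last term with the last: y·kk = ykk, kk·ykk = kkykk, …
So term 7 is ykkkkykk·kkykkykkkkykk.

ykkkkykkkkykkykkkkykk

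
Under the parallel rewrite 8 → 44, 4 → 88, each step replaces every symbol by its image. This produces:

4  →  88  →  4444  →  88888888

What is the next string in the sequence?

4444444444444444

Apply φ to 88888888 symbol by symbol: 8→44, 8→44, 8→44, 8→44, 8→44, 8→44, 8→44, 8→44; joined: 44 44 44 44 44 44 44 44.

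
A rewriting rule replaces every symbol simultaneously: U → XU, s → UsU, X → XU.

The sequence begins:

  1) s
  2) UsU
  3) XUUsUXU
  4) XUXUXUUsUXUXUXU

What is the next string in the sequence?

XUXUXUXUXUXUXUUsUXUXUXUXUXUXUXU

φ(XUXUXUUsUXUXUXU) expands symbol-by-symbol to XU XU XU XU XU XU XU UsU XU XU XU XU XU XU XU; joining the 15 pieces gives the next term.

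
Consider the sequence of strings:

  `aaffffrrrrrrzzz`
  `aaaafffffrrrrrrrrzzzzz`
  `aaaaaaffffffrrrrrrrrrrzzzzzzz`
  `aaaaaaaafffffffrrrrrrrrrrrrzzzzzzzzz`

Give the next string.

aaaaaaaaaaffffffffrrrrrrrrrrrrrrzzzzzzzzzzz

Reading off run lengths: a runs 2, 4, 6, 8; f runs 4, 5, 6, 7; r runs 6, 8, 10, 12; z runs 3, 5, 7, 9 — each is linear in n, where the shown terms are n = 2, 3, 4, 5.
At n = 6 the blocks have lengths 10, 8, 14, 11.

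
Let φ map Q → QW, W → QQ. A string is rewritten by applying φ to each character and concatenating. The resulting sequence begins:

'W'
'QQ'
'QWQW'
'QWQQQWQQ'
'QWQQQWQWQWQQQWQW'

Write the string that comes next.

Replace each of the 16 characters of QWQQQWQWQWQQQWQW in place — QW QQ QW QW QW QQ QW QQ QW QQ QW QW QW QQ QW QQ — and concatenate.

QWQQQWQWQWQQQWQQQWQQQWQWQWQQQWQQ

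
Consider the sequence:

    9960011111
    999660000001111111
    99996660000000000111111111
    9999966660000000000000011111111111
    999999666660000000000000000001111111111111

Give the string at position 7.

9999999966666660000000000000000000000000011111111111111111

Each string has the form 9^{n+1} 6^{n} 0^{4n-2} 1^{2n+3} (n = 1, 2, …).
Setting n = 7 gives 8, 7, 26, 17 characters in each block.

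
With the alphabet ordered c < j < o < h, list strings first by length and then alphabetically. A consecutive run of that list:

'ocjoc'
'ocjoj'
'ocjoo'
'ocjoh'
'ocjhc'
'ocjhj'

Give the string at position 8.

ocjhh

Continuing the enumeration 2 steps past ocjhj: ocjhj → ocjho → (answer).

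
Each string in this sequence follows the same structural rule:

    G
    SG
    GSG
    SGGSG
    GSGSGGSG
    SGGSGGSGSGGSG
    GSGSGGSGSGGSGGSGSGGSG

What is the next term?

SGGSGGSGSGGSGGSGSGGSGSGGSGGSGSGGSG

This is a Fibonacci-style word recurrence s(k) = s(k−2)·s(k−1): e.g. G·SG = GSG.
Continuing: SGGSGGSGSGGSG · GSGSGGSGSGGSGGSGSGGSG gives term 8.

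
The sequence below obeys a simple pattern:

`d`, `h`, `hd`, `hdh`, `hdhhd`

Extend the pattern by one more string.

hdhhdhdh

This is a Fibonacci-style word recurrence s(k) = s(k−1)·s(k−2): e.g. h·d = hd.
Continuing: hdhhd · hdh gives term 6.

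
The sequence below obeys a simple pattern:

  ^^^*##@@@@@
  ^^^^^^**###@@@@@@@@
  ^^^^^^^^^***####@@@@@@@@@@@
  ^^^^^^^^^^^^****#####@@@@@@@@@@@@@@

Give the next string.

^^^^^^^^^^^^^^^*****######@@@@@@@@@@@@@@@@@

Each string has the form ^^{3n} *^{n} #^{n+1} @^{3n+2} (n = 1, 2, …).
Setting n = 5 gives 15, 5, 6, 17 characters in each block.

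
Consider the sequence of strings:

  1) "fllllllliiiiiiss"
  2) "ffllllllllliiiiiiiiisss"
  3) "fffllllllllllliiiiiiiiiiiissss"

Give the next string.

The n-th term is n-1 f's then 2n+3 l's then 3n i's then n s's, where the shown terms are n = 2, 3, 4.
Setting n = 5 gives 4, 13, 15, 5 characters in each block.

ffffllllllllllllliiiiiiiiiiiiiiisssss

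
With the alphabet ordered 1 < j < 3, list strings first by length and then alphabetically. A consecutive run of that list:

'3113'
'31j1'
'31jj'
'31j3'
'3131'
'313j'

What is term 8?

3j11

Stepping forward 2 times from 313j: 313j → 3133, then the target.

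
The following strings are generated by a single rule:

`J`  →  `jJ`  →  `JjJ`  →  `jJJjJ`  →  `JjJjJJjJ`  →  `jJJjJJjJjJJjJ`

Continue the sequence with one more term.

JjJjJJjJjJJjJJjJjJJjJ

This is a Fibonacci-style word recurrence s(k) = s(k−2)·s(k−1): e.g. J·jJ = JjJ.
So term 7 is JjJjJJjJ·jJJjJJjJjJJjJ.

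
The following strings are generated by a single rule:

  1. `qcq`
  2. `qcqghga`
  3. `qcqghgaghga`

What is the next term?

Each term is the previous one with ghga appended.
Applying this once more to qcqghgaghga:

qcqghgaghgaghga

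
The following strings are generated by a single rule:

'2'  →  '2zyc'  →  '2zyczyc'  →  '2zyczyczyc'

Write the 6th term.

2zyczyczyczyczyc

Each term is the previous one with zyc appended.
From 2zyczyczyc, 2 further steps: 2zyczyczyc → 2zyczyczyczyc → (answer).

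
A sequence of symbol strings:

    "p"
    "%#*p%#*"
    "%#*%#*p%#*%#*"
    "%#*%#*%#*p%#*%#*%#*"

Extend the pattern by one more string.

%#*%#*%#*%#*p%#*%#*%#*%#*

Every step adds %#* to the front and %#* to the end of the previous string.
So the next term is %#*·%#*%#*%#*p%#*%#*%#*·%#*.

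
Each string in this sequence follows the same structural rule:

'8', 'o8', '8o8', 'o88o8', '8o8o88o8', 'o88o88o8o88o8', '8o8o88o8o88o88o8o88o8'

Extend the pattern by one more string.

This is a Fibonacci-style word recurrence s(k) = s(k−2)·s(k−1): e.g. 8·o8 = 8o8.
Continuing: o88o88o8o88o8 · 8o8o88o8o88o88o8o88o8 gives term 8.

o88o88o8o88o88o8o88o8o88o88o8o88o8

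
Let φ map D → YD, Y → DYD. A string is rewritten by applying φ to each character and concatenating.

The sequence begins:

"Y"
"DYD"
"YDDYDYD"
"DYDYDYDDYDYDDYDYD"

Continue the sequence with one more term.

Replace each of the 17 characters of DYDYDYDDYDYDDYDYD in place — YD DYD YD DYD YD DYD YD YD DYD YD DYD YD YD DYD YD DYD YD — and concatenate.

YDDYDYDDYDYDDYDYDYDDYDYDDYDYDYDDYDYDDYDYD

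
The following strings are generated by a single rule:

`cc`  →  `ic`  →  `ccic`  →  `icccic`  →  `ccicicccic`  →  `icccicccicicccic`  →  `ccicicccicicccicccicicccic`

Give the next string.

icccicccicicccicccicicccicicccicccicicccic

This is a Fibonacci-style word recurrence s(k) = s(k−2)·s(k−1): e.g. cc·ic = ccic.
Continuing: icccicccicicccic · ccicicccicicccicccicicccic gives term 8.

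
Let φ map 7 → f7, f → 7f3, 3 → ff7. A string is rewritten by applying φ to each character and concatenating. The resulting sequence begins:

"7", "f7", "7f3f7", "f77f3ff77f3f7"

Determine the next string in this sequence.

Applying the rule to each of the 13 symbols of f77f3ff77f3f7 gives the pieces 7f3 f7 f7 7f3 ff7 7f3 7f3 f7 f7 7f3 ff7 7f3 f7, which concatenate to the answer.

7f3f7f77f3ff77f37f3f7f77f3ff77f3f7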